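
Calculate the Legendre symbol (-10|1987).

First reduce: -10 ≡ 1977 (mod 1987).
Reciprocity: 1977 ≡ 1 and 1987 ≡ 3 (mod 4), so (1977/1987) = +(1987/1977).
Reduce top mod 1977: now compute (10/1977).
Pull out 2: since 1977 ≡ 1 (mod 8), (2/1977) = +1.
Reciprocity: 5 ≡ 1 and 1977 ≡ 1 (mod 4), so (5/1977) = +(1977/5).
Reduce top mod 5: now compute (2/5).
Pull out 2: since 5 ≡ 5 (mod 8), (2/5) = -1.
Reached (1/5) = 1. Collecting the sign flips along the way, the symbol is -1.

-1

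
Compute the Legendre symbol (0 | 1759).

Top reduces to 0: gcd > 1, so the symbol is 0.

0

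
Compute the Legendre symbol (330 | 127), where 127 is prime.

1

First reduce: 330 ≡ 76 (mod 127).
Pull out 2^2: since 127 ≡ 7 (mod 8), (2/127) = +1, so (2/127)^2 = +1.
Reciprocity: 19 ≡ 3 and 127 ≡ 3 (mod 4), so (19/127) = −(127/19).
Reduce top mod 19: now compute (13/19).
Reciprocity: 13 ≡ 1 and 19 ≡ 3 (mod 4), so (13/19) = +(19/13).
Reduce top mod 13: now compute (6/13).
Pull out 2: since 13 ≡ 5 (mod 8), (2/13) = -1.
Reciprocity: 3 ≡ 3 and 13 ≡ 1 (mod 4), so (3/13) = +(13/3).
Reduce top mod 3: now compute (1/3).
Reached (1/3) = 1. Collecting the sign flips along the way, the symbol is +1.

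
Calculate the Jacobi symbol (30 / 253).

1

Pull out 2: since 253 ≡ 5 (mod 8), (2/253) = -1.
Reciprocity: 15 ≡ 3 and 253 ≡ 1 (mod 4), so (15/253) = +(253/15).
Reduce top mod 15: now compute (13/15).
Reciprocity: 13 ≡ 1 and 15 ≡ 3 (mod 4), so (13/15) = +(15/13).
Reduce top mod 13: now compute (2/13).
Pull out 2: since 13 ≡ 5 (mod 8), (2/13) = -1.
Reached (1/13) = 1. Collecting the sign flips along the way, the symbol is +1.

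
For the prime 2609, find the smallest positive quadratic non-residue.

3

(2/2609) = +1, so 2 is a residue.
(3/2609) = −1, so 3 is the smallest positive non-residue mod 2609.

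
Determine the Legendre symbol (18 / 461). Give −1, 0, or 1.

Pull out 2: since 461 ≡ 5 (mod 8), (2/461) = -1.
Reciprocity: 9 ≡ 1 and 461 ≡ 1 (mod 4), so (9/461) = +(461/9).
Reduce top mod 9: now compute (2/9).
Pull out 2: since 9 ≡ 1 (mod 8), (2/9) = +1.
Reached (1/9) = 1. Collecting the sign flips along the way, the symbol is -1.

-1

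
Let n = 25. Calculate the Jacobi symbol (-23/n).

First reduce: -23 ≡ 2 (mod 25).
Pull out 2: since 25 ≡ 1 (mod 8), (2/25) = +1.
Reached (1/25) = 1. Collecting the sign flips along the way, the symbol is +1.

1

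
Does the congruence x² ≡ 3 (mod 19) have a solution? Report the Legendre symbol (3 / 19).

Reciprocity: 3 ≡ 3 and 19 ≡ 3 (mod 4), so (3/19) = −(19/3).
Reduce top mod 3: now compute (1/3).
Reached (1/3) = 1. Collecting the sign flips along the way, the symbol is -1.

-1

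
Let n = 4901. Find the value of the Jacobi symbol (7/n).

1

Reciprocity: 7 ≡ 3 and 4901 ≡ 1 (mod 4), so (7/4901) = +(4901/7).
Reduce top mod 7: now compute (1/7).
Reached (1/7) = 1. Collecting the sign flips along the way, the symbol is +1.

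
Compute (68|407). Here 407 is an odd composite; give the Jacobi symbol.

1

Pull out 2^2: since 407 ≡ 7 (mod 8), (2/407) = +1, so (2/407)^2 = +1.
Reciprocity: 17 ≡ 1 and 407 ≡ 3 (mod 4), so (17/407) = +(407/17).
Reduce top mod 17: now compute (16/17).
Pull out 2^4: since 17 ≡ 1 (mod 8), (2/17) = +1, so (2/17)^4 = +1.
Reached (1/17) = 1. Collecting the sign flips along the way, the symbol is +1.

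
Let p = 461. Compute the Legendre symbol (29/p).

-1

Reciprocity: 29 ≡ 1 and 461 ≡ 1 (mod 4), so (29/461) = +(461/29).
Reduce top mod 29: now compute (26/29).
Pull out 2: since 29 ≡ 5 (mod 8), (2/29) = -1.
Reciprocity: 13 ≡ 1 and 29 ≡ 1 (mod 4), so (13/29) = +(29/13).
Reduce top mod 13: now compute (3/13).
Reciprocity: 3 ≡ 3 and 13 ≡ 1 (mod 4), so (3/13) = +(13/3).
Reduce top mod 3: now compute (1/3).
Reached (1/3) = 1. Collecting the sign flips along the way, the symbol is -1.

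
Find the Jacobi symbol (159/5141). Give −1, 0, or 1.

0

Reciprocity: 159 ≡ 3 and 5141 ≡ 1 (mod 4), so (159/5141) = +(5141/159).
Reduce top mod 159: now compute (53/159).
Reciprocity: 53 ≡ 1 and 159 ≡ 3 (mod 4), so (53/159) = +(159/53).
Reduce top mod 53: now compute (0/53).
Top reduces to 0: gcd > 1, so the symbol is 0.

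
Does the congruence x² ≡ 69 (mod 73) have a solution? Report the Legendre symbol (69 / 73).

Euler's criterion: (69/73) ≡ 69^36 (mod 73).
69^2 ≡ 16 (mod 73)
69^4 ≡ 37 (mod 73)
69^8 ≡ 55 (mod 73)
69^16 ≡ 32 (mod 73)
69^32 ≡ 2 (mod 73)
69^36 = 69^(32+4) ≡ 1 (mod 73).
Result is 1, so (69/73) = 1.

1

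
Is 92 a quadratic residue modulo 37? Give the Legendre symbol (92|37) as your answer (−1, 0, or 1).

-1

Euler's criterion: (92/37) ≡ 18^18 (mod 37).
18^2 ≡ 28 (mod 37)
18^4 ≡ 7 (mod 37)
18^8 ≡ 12 (mod 37)
18^16 ≡ 33 (mod 37)
18^18 = 18^(16+2) ≡ 36 (mod 37).
Result is 36 ≡ −1, so (92/37) = −1.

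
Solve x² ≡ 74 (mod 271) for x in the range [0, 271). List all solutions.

Since 271 ≡ 3 (mod 4), a square root of 74 is 74^((271+1)/4) = 74^68 mod 271.
Repeated squaring: 74^2≡56, 74^4≡155, 74^8≡177, 74^16≡164, 74^32≡67, 74^64≡153 (mod 271).
74^68 = 74^(64+4) ≡ 138 (mod 271).
Check: 138² = 19044 ≡ 74 (mod 271). The two roots are 133 and 138.

133, 138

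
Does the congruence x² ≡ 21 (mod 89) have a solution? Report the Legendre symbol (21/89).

Reciprocity: 21 ≡ 1 and 89 ≡ 1 (mod 4), so (21/89) = +(89/21).
Reduce top mod 21: now compute (5/21).
Reciprocity: 5 ≡ 1 and 21 ≡ 1 (mod 4), so (5/21) = +(21/5).
Reduce top mod 5: now compute (1/5).
Reached (1/5) = 1. Collecting the sign flips along the way, the symbol is +1.

1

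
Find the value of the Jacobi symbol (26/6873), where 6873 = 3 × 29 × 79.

1

Pull out 2: since 6873 ≡ 1 (mod 8), (2/6873) = +1.
Reciprocity: 13 ≡ 1 and 6873 ≡ 1 (mod 4), so (13/6873) = +(6873/13).
Reduce top mod 13: now compute (9/13).
Reciprocity: 9 ≡ 1 and 13 ≡ 1 (mod 4), so (9/13) = +(13/9).
Reduce top mod 9: now compute (4/9).
Pull out 2^2: since 9 ≡ 1 (mod 8), (2/9) = +1, so (2/9)^2 = +1.
Reached (1/9) = 1. Collecting the sign flips along the way, the symbol is +1.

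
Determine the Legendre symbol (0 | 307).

0

Top reduces to 0: gcd > 1, so the symbol is 0.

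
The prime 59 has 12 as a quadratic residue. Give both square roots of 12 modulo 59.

Since 59 ≡ 3 (mod 4), a square root of 12 is 12^((59+1)/4) = 12^15 mod 59.
Repeated squaring: 12^2≡26, 12^4≡27, 12^8≡21 (mod 59).
12^15 = 12^(8+4+2+1) ≡ 22 (mod 59).
Check: 22² = 484 ≡ 12 (mod 59). The two roots are 22 and 37.

22, 37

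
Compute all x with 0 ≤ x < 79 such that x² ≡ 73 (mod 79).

28, 51

Since 79 ≡ 3 (mod 4), a square root of 73 is 73^((79+1)/4) = 73^20 mod 79.
Repeated squaring: 73^2≡36, 73^4≡32, 73^8≡76, 73^16≡9 (mod 79).
73^20 = 73^(16+4) ≡ 51 (mod 79).
Check: 51² = 2601 ≡ 73 (mod 79). The two roots are 28 and 51.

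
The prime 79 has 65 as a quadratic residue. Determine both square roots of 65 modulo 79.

12, 67

Since 79 ≡ 3 (mod 4), a square root of 65 is 65^((79+1)/4) = 65^20 mod 79.
Repeated squaring: 65^2≡38, 65^4≡22, 65^8≡10, 65^16≡21 (mod 79).
65^20 = 65^(16+4) ≡ 67 (mod 79).
Check: 67² = 4489 ≡ 65 (mod 79). The two roots are 12 and 67.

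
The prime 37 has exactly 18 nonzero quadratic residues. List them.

Square k = 1,…,18 (k and 37−k give the same square):
1²=1, 2²=4, 3²=9, 4²=16, 5²=25, 6²=36, 7²≡12, 8²≡27, 9²≡7, 10²≡26, 11²≡10, 12²≡33, 13²≡21, 14²≡11, 15²≡3, 16²≡34, 17²≡30, 18²≡28 (mod 37).
So the quadratic residues mod 37 are {1, 3, 4, 7, 9, 10, 11, 12, 16, 21, 25, 26, 27, 28, 30, 33, 34, 36}.

1 3 4 7 9 10 11 12 16 21 25 26 27 28 30 33 34 36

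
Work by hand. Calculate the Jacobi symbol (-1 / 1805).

First reduce: -1 ≡ 1804 (mod 1805).
Pull out 2^2: since 1805 ≡ 5 (mod 8), (2/1805) = -1, so (2/1805)^2 = +1.
Reciprocity: 451 ≡ 3 and 1805 ≡ 1 (mod 4), so (451/1805) = +(1805/451).
Reduce top mod 451: now compute (1/451).
Reached (1/451) = 1. Collecting the sign flips along the way, the symbol is +1.

1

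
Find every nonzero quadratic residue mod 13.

1 3 4 9 10 12

Square k = 1,…,6 (k and 13−k give the same square):
1²=1, 2²=4, 3²=9, 4²≡3, 5²≡12, 6²≡10 (mod 13).
So the quadratic residues mod 13 are {1, 3, 4, 9, 10, 12}.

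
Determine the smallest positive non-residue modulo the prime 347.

2

(2/347) = −1, so 2 is the smallest positive non-residue mod 347.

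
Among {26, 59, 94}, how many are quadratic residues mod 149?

(26/149) = +1 → QR.
(59/149) = -1 → non-residue.
(94/149) = -1 → non-residue.
Total quadratic residues among the 3: 1.

1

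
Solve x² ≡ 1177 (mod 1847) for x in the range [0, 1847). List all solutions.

Since 1847 ≡ 3 (mod 4), a square root of 1177 is 1177^((1847+1)/4) = 1177^462 mod 1847.
Repeated squaring: 1177^2≡79, 1177^4≡700, 1177^8≡545, 1177^16≡1505, 1177^32≡603, 1177^64≡1597, 1177^128≡1549, 1177^256≡148 (mod 1847).
1177^462 = 1177^(256+128+64+8+4+2) ≡ 450 (mod 1847).
Check: 450² = 202500 ≡ 1177 (mod 1847). The two roots are 450 and 1397.

450, 1397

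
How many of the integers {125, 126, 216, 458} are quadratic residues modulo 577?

1

(125/577) = -1 → non-residue.
(126/577) = -1 → non-residue.
(216/577) = +1 → QR.
(458/577) = -1 → non-residue.
Total quadratic residues among the 4: 1.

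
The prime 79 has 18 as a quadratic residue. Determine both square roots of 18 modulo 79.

27, 52

Since 79 ≡ 3 (mod 4), a square root of 18 is 18^((79+1)/4) = 18^20 mod 79.
Repeated squaring: 18^2≡8, 18^4≡64, 18^8≡67, 18^16≡65 (mod 79).
18^20 = 18^(16+4) ≡ 52 (mod 79).
Check: 52² = 2704 ≡ 18 (mod 79). The two roots are 27 and 52.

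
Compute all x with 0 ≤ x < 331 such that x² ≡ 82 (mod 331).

134, 197

Since 331 ≡ 3 (mod 4), a square root of 82 is 82^((331+1)/4) = 82^83 mod 331.
Repeated squaring: 82^2≡104, 82^4≡224, 82^8≡195, 82^16≡291, 82^32≡276, 82^64≡46 (mod 331).
82^83 = 82^(64+16+2+1) ≡ 197 (mod 331).
Check: 197² = 38809 ≡ 82 (mod 331). The two roots are 134 and 197.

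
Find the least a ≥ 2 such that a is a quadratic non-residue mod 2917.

(2/2917) = −1, so 2 is the smallest positive non-residue mod 2917.

2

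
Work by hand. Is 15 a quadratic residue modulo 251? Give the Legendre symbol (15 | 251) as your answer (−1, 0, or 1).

Reciprocity: 15 ≡ 3 and 251 ≡ 3 (mod 4), so (15/251) = −(251/15).
Reduce top mod 15: now compute (11/15).
Reciprocity: 11 ≡ 3 and 15 ≡ 3 (mod 4), so (11/15) = −(15/11).
Reduce top mod 11: now compute (4/11).
Pull out 2^2: since 11 ≡ 3 (mod 8), (2/11) = -1, so (2/11)^2 = +1.
Reached (1/11) = 1. Collecting the sign flips along the way, the symbol is +1.

1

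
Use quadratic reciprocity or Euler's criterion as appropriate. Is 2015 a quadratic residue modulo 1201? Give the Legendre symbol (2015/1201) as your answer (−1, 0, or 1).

First reduce: 2015 ≡ 814 (mod 1201).
Pull out 2: since 1201 ≡ 1 (mod 8), (2/1201) = +1.
Reciprocity: 407 ≡ 3 and 1201 ≡ 1 (mod 4), so (407/1201) = +(1201/407).
Reduce top mod 407: now compute (387/407).
Reciprocity: 387 ≡ 3 and 407 ≡ 3 (mod 4), so (387/407) = −(407/387).
Reduce top mod 387: now compute (20/387).
Pull out 2^2: since 387 ≡ 3 (mod 8), (2/387) = -1, so (2/387)^2 = +1.
Reciprocity: 5 ≡ 1 and 387 ≡ 3 (mod 4), so (5/387) = +(387/5).
Reduce top mod 5: now compute (2/5).
Pull out 2: since 5 ≡ 5 (mod 8), (2/5) = -1.
Reached (1/5) = 1. Collecting the sign flips along the way, the symbol is +1.

1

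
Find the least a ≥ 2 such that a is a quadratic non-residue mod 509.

(2/509) = −1, so 2 is the smallest positive non-residue mod 509.

2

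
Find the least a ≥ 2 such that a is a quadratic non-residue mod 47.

5

(2/47) = +1, so 2 is a residue.
(3/47) = +1, so 3 is a residue.
(4/47) = +1, so 4 is a residue.
(5/47) = −1, so 5 is the smallest positive non-residue mod 47.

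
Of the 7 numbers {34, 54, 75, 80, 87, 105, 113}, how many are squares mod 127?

(34/127) = +1 → QR.
(54/127) = -1 → non-residue.
(75/127) = -1 → non-residue.
(80/127) = -1 → non-residue.
(87/127) = +1 → QR.
(105/127) = -1 → non-residue.
(113/127) = +1 → QR.
Total quadratic residues among the 7: 3.

3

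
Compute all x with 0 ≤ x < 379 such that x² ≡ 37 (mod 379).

112, 267

Since 379 ≡ 3 (mod 4), a square root of 37 is 37^((379+1)/4) = 37^95 mod 379.
Repeated squaring: 37^2≡232, 37^4≡6, 37^8≡36, 37^16≡159, 37^32≡267, 37^64≡37 (mod 379).
37^95 = 37^(64+16+8+4+2+1) ≡ 267 (mod 379).
Check: 267² = 71289 ≡ 37 (mod 379). The two roots are 112 and 267.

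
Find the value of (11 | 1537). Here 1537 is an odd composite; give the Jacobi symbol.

-1

Reciprocity: 11 ≡ 3 and 1537 ≡ 1 (mod 4), so (11/1537) = +(1537/11).
Reduce top mod 11: now compute (8/11).
Pull out 2^3: since 11 ≡ 3 (mod 8), (2/11) = -1, so (2/11)^3 = -1.
Reached (1/11) = 1. Collecting the sign flips along the way, the symbol is -1.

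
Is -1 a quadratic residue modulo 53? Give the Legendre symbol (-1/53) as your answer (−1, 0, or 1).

First reduce: -1 ≡ 52 (mod 53).
Pull out 2^2: since 53 ≡ 5 (mod 8), (2/53) = -1, so (2/53)^2 = +1.
Reciprocity: 13 ≡ 1 and 53 ≡ 1 (mod 4), so (13/53) = +(53/13).
Reduce top mod 13: now compute (1/13).
Reached (1/13) = 1. Collecting the sign flips along the way, the symbol is +1.

1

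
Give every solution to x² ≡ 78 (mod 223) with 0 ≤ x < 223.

Since 223 ≡ 3 (mod 4), a square root of 78 is 78^((223+1)/4) = 78^56 mod 223.
Repeated squaring: 78^2≡63, 78^4≡178, 78^8≡18, 78^16≡101, 78^32≡166 (mod 223).
78^56 = 78^(32+16+8) ≡ 69 (mod 223).
Check: 69² = 4761 ≡ 78 (mod 223). The two roots are 69 and 154.

69, 154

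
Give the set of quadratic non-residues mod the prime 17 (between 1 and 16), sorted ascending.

3 5 6 7 10 11 12 14

Square k = 1,…,8 (k and 17−k give the same square):
1²=1, 2²=4, 3²=9, 4²=16, 5²≡8, 6²≡2, 7²≡15, 8²≡13 (mod 17).
The residues are {1, 2, 4, 8, 9, 13, 15, 16}; the non-residues are the remaining 8 nonzero classes.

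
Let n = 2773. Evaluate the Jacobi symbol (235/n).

0

Reciprocity: 235 ≡ 3 and 2773 ≡ 1 (mod 4), so (235/2773) = +(2773/235).
Reduce top mod 235: now compute (188/235).
Pull out 2^2: since 235 ≡ 3 (mod 8), (2/235) = -1, so (2/235)^2 = +1.
Reciprocity: 47 ≡ 3 and 235 ≡ 3 (mod 4), so (47/235) = −(235/47).
Reduce top mod 47: now compute (0/47).
Top reduces to 0: gcd > 1, so the symbol is 0.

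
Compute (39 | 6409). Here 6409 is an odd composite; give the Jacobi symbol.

Reciprocity: 39 ≡ 3 and 6409 ≡ 1 (mod 4), so (39/6409) = +(6409/39).
Reduce top mod 39: now compute (13/39).
Reciprocity: 13 ≡ 1 and 39 ≡ 3 (mod 4), so (13/39) = +(39/13).
Reduce top mod 13: now compute (0/13).
Top reduces to 0: gcd > 1, so the symbol is 0.

0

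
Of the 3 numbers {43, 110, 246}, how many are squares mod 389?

1

(43/389) = -1 → non-residue.
(110/389) = -1 → non-residue.
(246/389) = +1 → QR.
Total quadratic residues among the 3: 1.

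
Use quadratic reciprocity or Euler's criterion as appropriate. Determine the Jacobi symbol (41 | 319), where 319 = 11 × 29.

1

Reciprocity: 41 ≡ 1 and 319 ≡ 3 (mod 4), so (41/319) = +(319/41).
Reduce top mod 41: now compute (32/41).
Pull out 2^5: since 41 ≡ 1 (mod 8), (2/41) = +1, so (2/41)^5 = +1.
Reached (1/41) = 1. Collecting the sign flips along the way, the symbol is +1.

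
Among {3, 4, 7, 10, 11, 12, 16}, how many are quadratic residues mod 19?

4

(3/19) = -1 → non-residue.
(4/19) = +1 → QR.
(7/19) = +1 → QR.
(10/19) = -1 → non-residue.
(11/19) = +1 → QR.
(12/19) = -1 → non-residue.
(16/19) = +1 → QR.
Total quadratic residues among the 7: 4.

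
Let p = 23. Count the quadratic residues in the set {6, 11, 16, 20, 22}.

2

(6/23) = +1 → QR.
(11/23) = -1 → non-residue.
(16/23) = +1 → QR.
(20/23) = -1 → non-residue.
(22/23) = -1 → non-residue.
Total quadratic residues among the 5: 2.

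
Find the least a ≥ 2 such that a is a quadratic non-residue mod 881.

(2/881) = +1, so 2 is a residue.
(3/881) = −1, so 3 is the smallest positive non-residue mod 881.

3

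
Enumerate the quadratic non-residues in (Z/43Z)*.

Square k = 1,…,21 (k and 43−k give the same square):
1²=1, 2²=4, 3²=9, 4²=16, 5²=25, 6²=36, 7²≡6, 8²≡21, 9²≡38, 10²≡14, 11²≡35, 12²≡15, 13²≡40, 14²≡24, 15²≡10, 16²≡41, 17²≡31, 18²≡23, 19²≡17, 20²≡13, 21²≡11 (mod 43).
The residues are {1, 4, 6, 9, 10, 11, 13, 14, 15, 16, 17, 21, 23, 24, 25, 31, 35, 36, 38, 40, 41}; the non-residues are the remaining 21 nonzero classes.

2,3,5,7,8,12,18,19,20,22,26,27,28,29,30,32,33,34,37,39,42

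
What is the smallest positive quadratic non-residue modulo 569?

3

(2/569) = +1, so 2 is a residue.
(3/569) = −1, so 3 is the smallest positive non-residue mod 569.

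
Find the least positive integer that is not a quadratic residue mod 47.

(2/47) = +1, so 2 is a residue.
(3/47) = +1, so 3 is a residue.
(4/47) = +1, so 4 is a residue.
(5/47) = −1, so 5 is the smallest positive non-residue mod 47.

5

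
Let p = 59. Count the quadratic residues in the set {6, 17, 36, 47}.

2

(6/59) = -1 → non-residue.
(17/59) = +1 → QR.
(36/59) = +1 → QR.
(47/59) = -1 → non-residue.
Total quadratic residues among the 4: 2.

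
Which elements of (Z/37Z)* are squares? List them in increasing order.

1 3 4 7 9 10 11 12 16 21 25 26 27 28 30 33 34 36

Square k = 1,…,18 (k and 37−k give the same square):
1²=1, 2²=4, 3²=9, 4²=16, 5²=25, 6²=36, 7²≡12, 8²≡27, 9²≡7, 10²≡26, 11²≡10, 12²≡33, 13²≡21, 14²≡11, 15²≡3, 16²≡34, 17²≡30, 18²≡28 (mod 37).
So the quadratic residues mod 37 are {1, 3, 4, 7, 9, 10, 11, 12, 16, 21, 25, 26, 27, 28, 30, 33, 34, 36}.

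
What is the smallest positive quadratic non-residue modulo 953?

(2/953) = +1, so 2 is a residue.
(3/953) = −1, so 3 is the smallest positive non-residue mod 953.

3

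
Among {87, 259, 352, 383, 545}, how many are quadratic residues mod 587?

(87/587) = +1 → QR.
(259/587) = -1 → non-residue.
(352/587) = +1 → QR.
(383/587) = -1 → non-residue.
(545/587) = +1 → QR.
Total quadratic residues among the 5: 3.

3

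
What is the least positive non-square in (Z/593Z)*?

(2/593) = +1, so 2 is a residue.
(3/593) = −1, so 3 is the smallest positive non-residue mod 593.

3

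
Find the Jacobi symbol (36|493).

Pull out 2^2: since 493 ≡ 5 (mod 8), (2/493) = -1, so (2/493)^2 = +1.
Reciprocity: 9 ≡ 1 and 493 ≡ 1 (mod 4), so (9/493) = +(493/9).
Reduce top mod 9: now compute (7/9).
Reciprocity: 7 ≡ 3 and 9 ≡ 1 (mod 4), so (7/9) = +(9/7).
Reduce top mod 7: now compute (2/7).
Pull out 2: since 7 ≡ 7 (mod 8), (2/7) = +1.
Reached (1/7) = 1. Collecting the sign flips along the way, the symbol is +1.

1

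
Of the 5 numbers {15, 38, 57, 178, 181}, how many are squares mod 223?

(15/223) = +1 → QR.
(38/223) = +1 → QR.
(57/223) = -1 → non-residue.
(178/223) = +1 → QR.
(181/223) = +1 → QR.
Total quadratic residues among the 5: 4.

4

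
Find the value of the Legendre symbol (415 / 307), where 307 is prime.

Euler's criterion: (415/307) ≡ 108^153 (mod 307).
108^2 ≡ 305 (mod 307)
108^4 ≡ 4 (mod 307)
108^8 ≡ 16 (mod 307)
108^16 ≡ 256 (mod 307)
108^32 ≡ 145 (mod 307)
108^64 ≡ 149 (mod 307)
108^128 ≡ 97 (mod 307)
108^153 = 108^(128+16+8+1) ≡ 306 (mod 307).
Result is 306 ≡ −1, so (415/307) = −1.

-1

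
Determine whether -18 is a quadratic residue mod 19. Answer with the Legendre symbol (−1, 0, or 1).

1

Euler's criterion: (-18/19) ≡ 1^9 (mod 19).
1^2 ≡ 1 (mod 19)
1^4 ≡ 1 (mod 19)
1^8 ≡ 1 (mod 19)
1^9 = 1^(8+1) ≡ 1 (mod 19).
Result is 1, so (-18/19) = 1.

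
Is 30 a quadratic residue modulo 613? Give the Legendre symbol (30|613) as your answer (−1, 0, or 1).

1

Pull out 2: since 613 ≡ 5 (mod 8), (2/613) = -1.
Reciprocity: 15 ≡ 3 and 613 ≡ 1 (mod 4), so (15/613) = +(613/15).
Reduce top mod 15: now compute (13/15).
Reciprocity: 13 ≡ 1 and 15 ≡ 3 (mod 4), so (13/15) = +(15/13).
Reduce top mod 13: now compute (2/13).
Pull out 2: since 13 ≡ 5 (mod 8), (2/13) = -1.
Reached (1/13) = 1. Collecting the sign flips along the way, the symbol is +1.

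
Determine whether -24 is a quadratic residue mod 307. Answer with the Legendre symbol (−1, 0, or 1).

-1

Euler's criterion: (-24/307) ≡ 283^153 (mod 307).
283^2 ≡ 269 (mod 307)
283^4 ≡ 216 (mod 307)
283^8 ≡ 299 (mod 307)
283^16 ≡ 64 (mod 307)
283^32 ≡ 105 (mod 307)
283^64 ≡ 280 (mod 307)
283^128 ≡ 115 (mod 307)
283^153 = 283^(128+16+8+1) ≡ 306 (mod 307).
Result is 306 ≡ −1, so (-24/307) = −1.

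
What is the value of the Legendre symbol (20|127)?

-1

Euler's criterion: (20/127) ≡ 20^63 (mod 127).
20^2 ≡ 19 (mod 127)
20^4 ≡ 107 (mod 127)
20^8 ≡ 19 (mod 127)
20^16 ≡ 107 (mod 127)
20^32 ≡ 19 (mod 127)
20^63 = 20^(32+16+8+4+2+1) ≡ 126 (mod 127).
Result is 126 ≡ −1, so (20/127) = −1.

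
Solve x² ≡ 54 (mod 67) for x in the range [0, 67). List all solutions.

Since 67 ≡ 3 (mod 4), a square root of 54 is 54^((67+1)/4) = 54^17 mod 67.
Repeated squaring: 54^2≡35, 54^4≡19, 54^8≡26, 54^16≡6 (mod 67).
54^17 = 54^(16+1) ≡ 56 (mod 67).
Check: 56² = 3136 ≡ 54 (mod 67). The two roots are 11 and 56.

11, 56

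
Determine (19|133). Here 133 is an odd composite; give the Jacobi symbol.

0

Reciprocity: 19 ≡ 3 and 133 ≡ 1 (mod 4), so (19/133) = +(133/19).
Reduce top mod 19: now compute (0/19).
Top reduces to 0: gcd > 1, so the symbol is 0.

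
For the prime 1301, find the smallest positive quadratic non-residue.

(2/1301) = −1, so 2 is the smallest positive non-residue mod 1301.

2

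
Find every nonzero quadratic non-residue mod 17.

3 5 6 7 10 11 12 14

Square k = 1,…,8 (k and 17−k give the same square):
1²=1, 2²=4, 3²=9, 4²=16, 5²≡8, 6²≡2, 7²≡15, 8²≡13 (mod 17).
The residues are {1, 2, 4, 8, 9, 13, 15, 16}; the non-residues are the remaining 8 nonzero classes.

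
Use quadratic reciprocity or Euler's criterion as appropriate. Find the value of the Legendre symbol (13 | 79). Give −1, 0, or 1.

Euler's criterion: (13/79) ≡ 13^39 (mod 79).
13^2 ≡ 11 (mod 79)
13^4 ≡ 42 (mod 79)
13^8 ≡ 26 (mod 79)
13^16 ≡ 44 (mod 79)
13^32 ≡ 40 (mod 79)
13^39 = 13^(32+4+2+1) ≡ 1 (mod 79).
Result is 1, so (13/79) = 1.

1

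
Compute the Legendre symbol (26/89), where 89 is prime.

Pull out 2: since 89 ≡ 1 (mod 8), (2/89) = +1.
Reciprocity: 13 ≡ 1 and 89 ≡ 1 (mod 4), so (13/89) = +(89/13).
Reduce top mod 13: now compute (11/13).
Reciprocity: 11 ≡ 3 and 13 ≡ 1 (mod 4), so (11/13) = +(13/11).
Reduce top mod 11: now compute (2/11).
Pull out 2: since 11 ≡ 3 (mod 8), (2/11) = -1.
Reached (1/11) = 1. Collecting the sign flips along the way, the symbol is -1.

-1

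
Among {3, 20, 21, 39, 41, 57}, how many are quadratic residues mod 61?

5

(3/61) = +1 → QR.
(20/61) = +1 → QR.
(21/61) = -1 → non-residue.
(39/61) = +1 → QR.
(41/61) = +1 → QR.
(57/61) = +1 → QR.
Total quadratic residues among the 6: 5.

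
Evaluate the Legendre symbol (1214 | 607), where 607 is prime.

0

First reduce: 1214 ≡ 0 (mod 607).
Top reduces to 0: gcd > 1, so the symbol is 0.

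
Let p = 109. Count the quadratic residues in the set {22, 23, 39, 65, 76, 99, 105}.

(22/109) = +1 → QR.
(23/109) = -1 → non-residue.
(39/109) = -1 → non-residue.
(65/109) = -1 → non-residue.
(76/109) = -1 → non-residue.
(99/109) = -1 → non-residue.
(105/109) = +1 → QR.
Total quadratic residues among the 7: 2.

2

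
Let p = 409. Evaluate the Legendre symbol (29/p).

Euler's criterion: (29/409) ≡ 29^204 (mod 409).
29^2 ≡ 23 (mod 409)
29^4 ≡ 120 (mod 409)
29^8 ≡ 85 (mod 409)
29^16 ≡ 272 (mod 409)
29^32 ≡ 364 (mod 409)
29^64 ≡ 389 (mod 409)
29^128 ≡ 400 (mod 409)
29^204 = 29^(128+64+8+4) ≡ 408 (mod 409).
Result is 408 ≡ −1, so (29/409) = −1.

-1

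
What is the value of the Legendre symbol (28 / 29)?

1

Euler's criterion: (28/29) ≡ 28^14 (mod 29).
28^2 ≡ 1 (mod 29)
28^4 ≡ 1 (mod 29)
28^8 ≡ 1 (mod 29)
28^14 = 28^(8+4+2) ≡ 1 (mod 29).
Result is 1, so (28/29) = 1.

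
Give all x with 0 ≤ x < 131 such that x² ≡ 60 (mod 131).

45, 86

Since 131 ≡ 3 (mod 4), a square root of 60 is 60^((131+1)/4) = 60^33 mod 131.
Repeated squaring: 60^2≡63, 60^4≡39, 60^8≡80, 60^16≡112, 60^32≡99 (mod 131).
60^33 = 60^(32+1) ≡ 45 (mod 131).
Check: 45² = 2025 ≡ 60 (mod 131). The two roots are 45 and 86.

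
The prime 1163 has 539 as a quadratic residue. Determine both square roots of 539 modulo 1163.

Since 1163 ≡ 3 (mod 4), a square root of 539 is 539^((1163+1)/4) = 539^291 mod 1163.
Repeated squaring: 539^2≡934, 539^4≡106, 539^8≡769, 539^16≡557, 539^32≡891, 539^64≡715, 539^128≡668, 539^256≡795 (mod 1163).
539^291 = 539^(256+32+2+1) ≡ 859 (mod 1163).
Check: 859² = 737881 ≡ 539 (mod 1163). The two roots are 304 and 859.

304, 859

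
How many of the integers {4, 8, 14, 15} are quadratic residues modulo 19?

1

(4/19) = +1 → QR.
(8/19) = -1 → non-residue.
(14/19) = -1 → non-residue.
(15/19) = -1 → non-residue.
Total quadratic residues among the 4: 1.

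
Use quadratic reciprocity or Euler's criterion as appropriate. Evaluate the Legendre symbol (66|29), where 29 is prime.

First reduce: 66 ≡ 8 (mod 29).
Pull out 2^3: since 29 ≡ 5 (mod 8), (2/29) = -1, so (2/29)^3 = -1.
Reached (1/29) = 1. Collecting the sign flips along the way, the symbol is -1.

-1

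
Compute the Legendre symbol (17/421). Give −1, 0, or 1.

1

Euler's criterion: (17/421) ≡ 17^210 (mod 421).
17^2 ≡ 289 (mod 421)
17^4 ≡ 163 (mod 421)
17^8 ≡ 46 (mod 421)
17^16 ≡ 11 (mod 421)
17^32 ≡ 121 (mod 421)
17^64 ≡ 327 (mod 421)
17^128 ≡ 416 (mod 421)
17^210 = 17^(128+64+16+2) ≡ 1 (mod 421).
Result is 1, so (17/421) = 1.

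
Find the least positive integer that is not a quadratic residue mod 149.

2

(2/149) = −1, so 2 is the smallest positive non-residue mod 149.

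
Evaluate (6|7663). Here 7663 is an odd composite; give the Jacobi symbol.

-1

Pull out 2: since 7663 ≡ 7 (mod 8), (2/7663) = +1.
Reciprocity: 3 ≡ 3 and 7663 ≡ 3 (mod 4), so (3/7663) = −(7663/3).
Reduce top mod 3: now compute (1/3).
Reached (1/3) = 1. Collecting the sign flips along the way, the symbol is -1.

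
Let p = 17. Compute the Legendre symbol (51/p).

First reduce: 51 ≡ 0 (mod 17).
Top reduces to 0: gcd > 1, so the symbol is 0.

0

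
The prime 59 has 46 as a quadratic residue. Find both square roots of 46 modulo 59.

Since 59 ≡ 3 (mod 4), a square root of 46 is 46^((59+1)/4) = 46^15 mod 59.
Repeated squaring: 46^2≡51, 46^4≡5, 46^8≡25 (mod 59).
46^15 = 46^(8+4+2+1) ≡ 20 (mod 59).
Check: 20² = 400 ≡ 46 (mod 59). The two roots are 20 and 39.

20, 39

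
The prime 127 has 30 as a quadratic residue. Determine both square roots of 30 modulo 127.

Since 127 ≡ 3 (mod 4), a square root of 30 is 30^((127+1)/4) = 30^32 mod 127.
Repeated squaring: 30^2≡11, 30^4≡121, 30^8≡36, 30^16≡26, 30^32≡41 (mod 127).
30^32 = 30^(32) ≡ 41 (mod 127).
Check: 41² = 1681 ≡ 30 (mod 127). The two roots are 41 and 86.

41, 86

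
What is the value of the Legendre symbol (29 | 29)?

0

First reduce: 29 ≡ 0 (mod 29).
Top reduces to 0: gcd > 1, so the symbol is 0.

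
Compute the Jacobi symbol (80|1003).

-1

Pull out 2^4: since 1003 ≡ 3 (mod 8), (2/1003) = -1, so (2/1003)^4 = +1.
Reciprocity: 5 ≡ 1 and 1003 ≡ 3 (mod 4), so (5/1003) = +(1003/5).
Reduce top mod 5: now compute (3/5).
Reciprocity: 3 ≡ 3 and 5 ≡ 1 (mod 4), so (3/5) = +(5/3).
Reduce top mod 3: now compute (2/3).
Pull out 2: since 3 ≡ 3 (mod 8), (2/3) = -1.
Reached (1/3) = 1. Collecting the sign flips along the way, the symbol is -1.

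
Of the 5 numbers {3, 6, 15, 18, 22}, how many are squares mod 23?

(3/23) = +1 → QR.
(6/23) = +1 → QR.
(15/23) = -1 → non-residue.
(18/23) = +1 → QR.
(22/23) = -1 → non-residue.
Total quadratic residues among the 5: 3.

3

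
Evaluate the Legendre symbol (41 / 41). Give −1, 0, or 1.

First reduce: 41 ≡ 0 (mod 41).
Top reduces to 0: gcd > 1, so the symbol is 0.

0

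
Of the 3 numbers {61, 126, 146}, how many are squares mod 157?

(61/157) = -1 → non-residue.
(126/157) = +1 → QR.
(146/157) = +1 → QR.
Total quadratic residues among the 3: 2.

2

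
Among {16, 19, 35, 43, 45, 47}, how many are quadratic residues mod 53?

(16/53) = +1 → QR.
(19/53) = -1 → non-residue.
(35/53) = -1 → non-residue.
(43/53) = +1 → QR.
(45/53) = -1 → non-residue.
(47/53) = +1 → QR.
Total quadratic residues among the 6: 3.

3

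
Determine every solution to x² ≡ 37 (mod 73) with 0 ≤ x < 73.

73 ≡ 1 (mod 4), so we find a root by search.
Trying successive values, 16² = 256 ≡ 37 (mod 73). The other root is 73 − 16 = 57.

16, 57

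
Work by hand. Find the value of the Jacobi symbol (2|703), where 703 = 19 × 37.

Pull out 2: since 703 ≡ 7 (mod 8), (2/703) = +1.
Reached (1/703) = 1. Collecting the sign flips along the way, the symbol is +1.

1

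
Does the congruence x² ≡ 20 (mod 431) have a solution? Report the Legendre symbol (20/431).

Euler's criterion: (20/431) ≡ 20^215 (mod 431).
20^2 ≡ 400 (mod 431)
20^4 ≡ 99 (mod 431)
20^8 ≡ 319 (mod 431)
20^16 ≡ 45 (mod 431)
20^32 ≡ 301 (mod 431)
20^64 ≡ 91 (mod 431)
20^128 ≡ 92 (mod 431)
20^215 = 20^(128+64+16+4+2+1) ≡ 1 (mod 431).
Result is 1, so (20/431) = 1.

1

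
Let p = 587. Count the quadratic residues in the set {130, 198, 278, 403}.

(130/587) = -1 → non-residue.
(198/587) = +1 → QR.
(278/587) = +1 → QR.
(403/587) = -1 → non-residue.
Total quadratic residues among the 4: 2.

2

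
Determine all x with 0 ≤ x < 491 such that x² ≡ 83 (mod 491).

Since 491 ≡ 3 (mod 4), a square root of 83 is 83^((491+1)/4) = 83^123 mod 491.
Repeated squaring: 83^2≡15, 83^4≡225, 83^8≡52, 83^16≡249, 83^32≡135, 83^64≡58 (mod 491).
83^123 = 83^(64+32+16+8+2+1) ≡ 169 (mod 491).
Check: 169² = 28561 ≡ 83 (mod 491). The two roots are 169 and 322.

169, 322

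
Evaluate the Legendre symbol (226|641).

Euler's criterion: (226/641) ≡ 226^320 (mod 641).
226^2 ≡ 437 (mod 641)
226^4 ≡ 592 (mod 641)
226^8 ≡ 478 (mod 641)
226^16 ≡ 288 (mod 641)
226^32 ≡ 255 (mod 641)
226^64 ≡ 284 (mod 641)
226^128 ≡ 531 (mod 641)
226^256 ≡ 562 (mod 641)
226^320 = 226^(256+64) ≡ 640 (mod 641).
Result is 640 ≡ −1, so (226/641) = −1.

-1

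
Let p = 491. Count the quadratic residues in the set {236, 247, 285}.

0

(236/491) = -1 → non-residue.
(247/491) = -1 → non-residue.
(285/491) = -1 → non-residue.
Total quadratic residues among the 3: 0.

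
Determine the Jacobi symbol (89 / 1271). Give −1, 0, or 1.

1

Reciprocity: 89 ≡ 1 and 1271 ≡ 3 (mod 4), so (89/1271) = +(1271/89).
Reduce top mod 89: now compute (25/89).
Reciprocity: 25 ≡ 1 and 89 ≡ 1 (mod 4), so (25/89) = +(89/25).
Reduce top mod 25: now compute (14/25).
Pull out 2: since 25 ≡ 1 (mod 8), (2/25) = +1.
Reciprocity: 7 ≡ 3 and 25 ≡ 1 (mod 4), so (7/25) = +(25/7).
Reduce top mod 7: now compute (4/7).
Pull out 2^2: since 7 ≡ 7 (mod 8), (2/7) = +1, so (2/7)^2 = +1.
Reached (1/7) = 1. Collecting the sign flips along the way, the symbol is +1.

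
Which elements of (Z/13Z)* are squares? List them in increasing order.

1, 3, 4, 9, 10, 12

Square k = 1,…,6 (k and 13−k give the same square):
1²=1, 2²=4, 3²=9, 4²≡3, 5²≡12, 6²≡10 (mod 13).
So the quadratic residues mod 13 are {1, 3, 4, 9, 10, 12}.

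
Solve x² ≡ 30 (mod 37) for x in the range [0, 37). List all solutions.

37 ≡ 1 (mod 4), so we find a root by search.
Trying successive values, 17² = 289 ≡ 30 (mod 37). The other root is 37 − 17 = 20.

17, 20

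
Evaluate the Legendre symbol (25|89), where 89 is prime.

1

Euler's criterion: (25/89) ≡ 25^44 (mod 89).
25^2 ≡ 2 (mod 89)
25^4 ≡ 4 (mod 89)
25^8 ≡ 16 (mod 89)
25^16 ≡ 78 (mod 89)
25^32 ≡ 32 (mod 89)
25^44 = 25^(32+8+4) ≡ 1 (mod 89).
Result is 1, so (25/89) = 1.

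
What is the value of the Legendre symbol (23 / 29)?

1

Reciprocity: 23 ≡ 3 and 29 ≡ 1 (mod 4), so (23/29) = +(29/23).
Reduce top mod 23: now compute (6/23).
Pull out 2: since 23 ≡ 7 (mod 8), (2/23) = +1.
Reciprocity: 3 ≡ 3 and 23 ≡ 3 (mod 4), so (3/23) = −(23/3).
Reduce top mod 3: now compute (2/3).
Pull out 2: since 3 ≡ 3 (mod 8), (2/3) = -1.
Reached (1/3) = 1. Collecting the sign flips along the way, the symbol is +1.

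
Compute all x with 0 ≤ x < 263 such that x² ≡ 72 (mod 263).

129, 134

Since 263 ≡ 3 (mod 4), a square root of 72 is 72^((263+1)/4) = 72^66 mod 263.
Repeated squaring: 72^2≡187, 72^4≡253, 72^8≡100, 72^16≡6, 72^32≡36, 72^64≡244 (mod 263).
72^66 = 72^(64+2) ≡ 129 (mod 263).
Check: 129² = 16641 ≡ 72 (mod 263). The two roots are 129 and 134.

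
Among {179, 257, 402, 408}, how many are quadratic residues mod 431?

(179/431) = +1 → QR.
(257/431) = -1 → non-residue.
(402/431) = -1 → non-residue.
(408/431) = -1 → non-residue.
Total quadratic residues among the 4: 1.

1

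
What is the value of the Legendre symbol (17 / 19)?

Reciprocity: 17 ≡ 1 and 19 ≡ 3 (mod 4), so (17/19) = +(19/17).
Reduce top mod 17: now compute (2/17).
Pull out 2: since 17 ≡ 1 (mod 8), (2/17) = +1.
Reached (1/17) = 1. Collecting the sign flips along the way, the symbol is +1.

1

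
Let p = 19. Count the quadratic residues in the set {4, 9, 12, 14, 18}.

(4/19) = +1 → QR.
(9/19) = +1 → QR.
(12/19) = -1 → non-residue.
(14/19) = -1 → non-residue.
(18/19) = -1 → non-residue.
Total quadratic residues among the 5: 2.

2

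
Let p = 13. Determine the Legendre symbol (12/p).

Euler's criterion: (12/13) ≡ 12^6 (mod 13).
12^2 ≡ 1 (mod 13)
12^4 ≡ 1 (mod 13)
12^6 = 12^(4+2) ≡ 1 (mod 13).
Result is 1, so (12/13) = 1.

1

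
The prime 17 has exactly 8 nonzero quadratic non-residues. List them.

Square k = 1,…,8 (k and 17−k give the same square):
1²=1, 2²=4, 3²=9, 4²=16, 5²≡8, 6²≡2, 7²≡15, 8²≡13 (mod 17).
The residues are {1, 2, 4, 8, 9, 13, 15, 16}; the non-residues are the remaining 8 nonzero classes.

3,5,6,7,10,11,12,14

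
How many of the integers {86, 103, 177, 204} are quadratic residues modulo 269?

3

(86/269) = -1 → non-residue.
(103/269) = +1 → QR.
(177/269) = +1 → QR.
(204/269) = +1 → QR.
Total quadratic residues among the 4: 3.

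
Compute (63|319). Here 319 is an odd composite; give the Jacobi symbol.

Reciprocity: 63 ≡ 3 and 319 ≡ 3 (mod 4), so (63/319) = −(319/63).
Reduce top mod 63: now compute (4/63).
Pull out 2^2: since 63 ≡ 7 (mod 8), (2/63) = +1, so (2/63)^2 = +1.
Reached (1/63) = 1. Collecting the sign flips along the way, the symbol is -1.

-1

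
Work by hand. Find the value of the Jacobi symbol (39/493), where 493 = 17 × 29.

1

Reciprocity: 39 ≡ 3 and 493 ≡ 1 (mod 4), so (39/493) = +(493/39).
Reduce top mod 39: now compute (25/39).
Reciprocity: 25 ≡ 1 and 39 ≡ 3 (mod 4), so (25/39) = +(39/25).
Reduce top mod 25: now compute (14/25).
Pull out 2: since 25 ≡ 1 (mod 8), (2/25) = +1.
Reciprocity: 7 ≡ 3 and 25 ≡ 1 (mod 4), so (7/25) = +(25/7).
Reduce top mod 7: now compute (4/7).
Pull out 2^2: since 7 ≡ 7 (mod 8), (2/7) = +1, so (2/7)^2 = +1.
Reached (1/7) = 1. Collecting the sign flips along the way, the symbol is +1.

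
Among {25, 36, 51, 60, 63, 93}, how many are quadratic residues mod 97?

3

(25/97) = +1 → QR.
(36/97) = +1 → QR.
(51/97) = -1 → non-residue.
(60/97) = -1 → non-residue.
(63/97) = -1 → non-residue.
(93/97) = +1 → QR.
Total quadratic residues among the 6: 3.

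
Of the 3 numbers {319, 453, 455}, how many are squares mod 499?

(319/499) = -1 → non-residue.
(453/499) = -1 → non-residue.
(455/499) = +1 → QR.
Total quadratic residues among the 3: 1.

1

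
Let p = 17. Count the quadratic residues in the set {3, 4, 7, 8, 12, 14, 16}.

3

(3/17) = -1 → non-residue.
(4/17) = +1 → QR.
(7/17) = -1 → non-residue.
(8/17) = +1 → QR.
(12/17) = -1 → non-residue.
(14/17) = -1 → non-residue.
(16/17) = +1 → QR.
Total quadratic residues among the 7: 3.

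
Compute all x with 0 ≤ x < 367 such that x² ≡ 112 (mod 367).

Since 367 ≡ 3 (mod 4), a square root of 112 is 112^((367+1)/4) = 112^92 mod 367.
Repeated squaring: 112^2≡66, 112^4≡319, 112^8≡102, 112^16≡128, 112^32≡236, 112^64≡279 (mod 367).
112^92 = 112^(64+16+8+4) ≡ 188 (mod 367).
Check: 188² = 35344 ≡ 112 (mod 367). The two roots are 179 and 188.

179, 188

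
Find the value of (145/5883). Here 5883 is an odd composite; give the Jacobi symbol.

-1

Reciprocity: 145 ≡ 1 and 5883 ≡ 3 (mod 4), so (145/5883) = +(5883/145).
Reduce top mod 145: now compute (83/145).
Reciprocity: 83 ≡ 3 and 145 ≡ 1 (mod 4), so (83/145) = +(145/83).
Reduce top mod 83: now compute (62/83).
Pull out 2: since 83 ≡ 3 (mod 8), (2/83) = -1.
Reciprocity: 31 ≡ 3 and 83 ≡ 3 (mod 4), so (31/83) = −(83/31).
Reduce top mod 31: now compute (21/31).
Reciprocity: 21 ≡ 1 and 31 ≡ 3 (mod 4), so (21/31) = +(31/21).
Reduce top mod 21: now compute (10/21).
Pull out 2: since 21 ≡ 5 (mod 8), (2/21) = -1.
Reciprocity: 5 ≡ 1 and 21 ≡ 1 (mod 4), so (5/21) = +(21/5).
Reduce top mod 5: now compute (1/5).
Reached (1/5) = 1. Collecting the sign flips along the way, the symbol is -1.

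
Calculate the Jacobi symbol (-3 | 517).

First reduce: -3 ≡ 514 (mod 517).
Pull out 2: since 517 ≡ 5 (mod 8), (2/517) = -1.
Reciprocity: 257 ≡ 1 and 517 ≡ 1 (mod 4), so (257/517) = +(517/257).
Reduce top mod 257: now compute (3/257).
Reciprocity: 3 ≡ 3 and 257 ≡ 1 (mod 4), so (3/257) = +(257/3).
Reduce top mod 3: now compute (2/3).
Pull out 2: since 3 ≡ 3 (mod 8), (2/3) = -1.
Reached (1/3) = 1. Collecting the sign flips along the way, the symbol is +1.

1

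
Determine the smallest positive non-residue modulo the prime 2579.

2

(2/2579) = −1, so 2 is the smallest positive non-residue mod 2579.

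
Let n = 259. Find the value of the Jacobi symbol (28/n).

Pull out 2^2: since 259 ≡ 3 (mod 8), (2/259) = -1, so (2/259)^2 = +1.
Reciprocity: 7 ≡ 3 and 259 ≡ 3 (mod 4), so (7/259) = −(259/7).
Reduce top mod 7: now compute (0/7).
Top reduces to 0: gcd > 1, so the symbol is 0.

0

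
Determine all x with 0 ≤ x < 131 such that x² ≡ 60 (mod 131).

45, 86

Since 131 ≡ 3 (mod 4), a square root of 60 is 60^((131+1)/4) = 60^33 mod 131.
Repeated squaring: 60^2≡63, 60^4≡39, 60^8≡80, 60^16≡112, 60^32≡99 (mod 131).
60^33 = 60^(32+1) ≡ 45 (mod 131).
Check: 45² = 2025 ≡ 60 (mod 131). The two roots are 45 and 86.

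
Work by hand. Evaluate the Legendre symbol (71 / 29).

First reduce: 71 ≡ 13 (mod 29).
Reciprocity: 13 ≡ 1 and 29 ≡ 1 (mod 4), so (13/29) = +(29/13).
Reduce top mod 13: now compute (3/13).
Reciprocity: 3 ≡ 3 and 13 ≡ 1 (mod 4), so (3/13) = +(13/3).
Reduce top mod 3: now compute (1/3).
Reached (1/3) = 1. Collecting the sign flips along the way, the symbol is +1.

1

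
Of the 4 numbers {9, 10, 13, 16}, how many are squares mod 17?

3

(9/17) = +1 → QR.
(10/17) = -1 → non-residue.
(13/17) = +1 → QR.
(16/17) = +1 → QR.
Total quadratic residues among the 4: 3.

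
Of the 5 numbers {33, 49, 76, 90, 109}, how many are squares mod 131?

3

(33/131) = +1 → QR.
(49/131) = +1 → QR.
(76/131) = -1 → non-residue.
(90/131) = -1 → non-residue.
(109/131) = +1 → QR.
Total quadratic residues among the 5: 3.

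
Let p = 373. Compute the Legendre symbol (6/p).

Euler's criterion: (6/373) ≡ 6^186 (mod 373).
6^2 ≡ 36 (mod 373)
6^4 ≡ 177 (mod 373)
6^8 ≡ 370 (mod 373)
6^16 ≡ 9 (mod 373)
6^32 ≡ 81 (mod 373)
6^64 ≡ 220 (mod 373)
6^128 ≡ 283 (mod 373)
6^186 = 6^(128+32+16+8+2) ≡ 372 (mod 373).
Result is 372 ≡ −1, so (6/373) = −1.

-1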